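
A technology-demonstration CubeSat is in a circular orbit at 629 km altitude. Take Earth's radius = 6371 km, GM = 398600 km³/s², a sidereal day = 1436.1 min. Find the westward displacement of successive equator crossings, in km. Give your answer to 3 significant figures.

Semi-major axis a = 6371 + 629 = 7000 km. Period T = 2π√(a³/μ) = 2π√(7000³/398600) = 5828.5 s = 97.14 min.
During one orbit Earth rotates (5828.5 / 86166) × 360° = 24.35°.
At the equator that is 24.35° × (2π·6371/360) km/° = 24.35 × 111.2 = 2708 km.

2710 km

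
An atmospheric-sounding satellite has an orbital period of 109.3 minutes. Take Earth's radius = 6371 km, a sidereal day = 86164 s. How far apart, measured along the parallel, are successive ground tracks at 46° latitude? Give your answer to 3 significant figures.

T = 109.3 min = 6558.0 s.
Node shift per orbit = (6558.0/86164) × 360° = 27.40°.
Equatorial spacing = 27.40 × 111.2 km/° = 3047 km.
At 46° latitude, spacing = 3047 × cos(46°) = 2116 km.

2120 km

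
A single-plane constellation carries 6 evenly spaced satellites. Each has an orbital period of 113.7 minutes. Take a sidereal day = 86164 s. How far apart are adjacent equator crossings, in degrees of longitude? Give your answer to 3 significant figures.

4.75°

T = 113.7 min = 6822.0 s.
Single-satellite node shift = (6822.0/86164) × 360° = 28.50°.
With 6 satellites evenly phased, successive equator crossings are 28.50/6 = 4.750° apart.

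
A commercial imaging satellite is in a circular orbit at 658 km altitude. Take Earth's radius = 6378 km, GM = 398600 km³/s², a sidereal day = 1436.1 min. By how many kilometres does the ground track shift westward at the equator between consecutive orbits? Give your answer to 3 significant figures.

Semi-major axis a = 6378 + 658 = 7036 km. Period T = 2π√(a³/μ) = 2π√(7036³/398600) = 5873.5 s = 97.89 min.
During one orbit Earth rotates (5873.5 / 86166) × 360° = 24.54°.
At the equator that is 24.54° × (2π·6378/360) km/° = 24.54 × 111.3 = 2732 km.

2730 km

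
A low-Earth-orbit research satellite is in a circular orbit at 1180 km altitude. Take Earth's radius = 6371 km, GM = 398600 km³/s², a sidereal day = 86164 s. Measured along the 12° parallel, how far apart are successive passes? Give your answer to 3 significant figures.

Semi-major axis a = 6371 + 1180 = 7551 km. Period T = 2π√(a³/μ) = 2π√(7551³/398600) = 6530.1 s = 108.83 min.
Node shift per orbit = (6530.1/86164) × 360° = 27.28°.
Equatorial spacing = 27.28 × 111.2 km/° = 3034 km.
At 12° latitude, spacing = 3034 × cos(12°) = 2967 km.

2970 km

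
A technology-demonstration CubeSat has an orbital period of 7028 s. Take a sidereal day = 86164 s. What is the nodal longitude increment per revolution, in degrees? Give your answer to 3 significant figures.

During one orbit Earth rotates (7028.0 / 86164) × 360° = 29.36°.

29.4°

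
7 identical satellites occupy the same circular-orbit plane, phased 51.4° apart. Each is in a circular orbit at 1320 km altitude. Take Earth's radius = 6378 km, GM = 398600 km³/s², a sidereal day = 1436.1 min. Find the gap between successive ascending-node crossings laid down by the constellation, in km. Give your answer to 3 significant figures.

Semi-major axis a = 6378 + 1320 = 7698 km. Period T = 2π√(a³/μ) = 2π√(7698³/398600) = 6721.7 s = 112.03 min.
Single-satellite node shift = (6721.7/86166) × 360° = 28.08°.
With 7 satellites evenly phased, successive equator crossings are 28.08/7 = 4.012° apart.
That is 4.012 × 111.3 = 447 km at the equator.

447 km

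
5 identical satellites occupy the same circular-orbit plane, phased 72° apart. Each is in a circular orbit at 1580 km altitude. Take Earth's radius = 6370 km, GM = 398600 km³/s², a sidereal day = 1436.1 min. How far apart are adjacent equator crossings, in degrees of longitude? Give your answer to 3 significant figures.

5.89°

Semi-major axis a = 6370 + 1580 = 7950 km. Period T = 2π√(a³/μ) = 2π√(7950³/398600) = 7054.4 s = 117.57 min.
Single-satellite node shift = (7054.4/86166) × 360° = 29.47°.
With 5 satellites evenly phased, successive equator crossings are 29.47/5 = 5.895° apart.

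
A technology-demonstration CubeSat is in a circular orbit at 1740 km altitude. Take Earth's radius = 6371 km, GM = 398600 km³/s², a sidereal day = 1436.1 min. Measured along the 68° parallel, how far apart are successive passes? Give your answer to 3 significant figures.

1270 km

Semi-major axis a = 6371 + 1740 = 8111 km. Period T = 2π√(a³/μ) = 2π√(8111³/398600) = 7269.8 s = 121.16 min.
Node shift per orbit = (7269.8/86166) × 360° = 30.37°.
Equatorial spacing = 30.37 × 111.2 km/° = 3377 km.
At 68° latitude, spacing = 3377 × cos(68°) = 1265 km.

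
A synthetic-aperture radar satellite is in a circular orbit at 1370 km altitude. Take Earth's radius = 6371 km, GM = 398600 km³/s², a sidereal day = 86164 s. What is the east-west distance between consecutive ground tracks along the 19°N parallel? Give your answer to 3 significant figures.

Semi-major axis a = 6371 + 1370 = 7741 km. Period T = 2π√(a³/μ) = 2π√(7741³/398600) = 6778.1 s = 112.97 min.
Node shift per orbit = (6778.1/86164) × 360° = 28.32°.
Equatorial spacing = 28.32 × 111.2 km/° = 3149 km.
At 19° latitude, spacing = 3149 × cos(19°) = 2977 km.

2980 km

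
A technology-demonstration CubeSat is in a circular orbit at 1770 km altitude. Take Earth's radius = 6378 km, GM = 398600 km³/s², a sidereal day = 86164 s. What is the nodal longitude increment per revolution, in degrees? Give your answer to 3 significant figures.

30.6°

Semi-major axis a = 6378 + 1770 = 8148 km. Period T = 2π√(a³/μ) = 2π√(8148³/398600) = 7319.6 s = 121.99 min.
During one orbit Earth rotates (7319.6 / 86164) × 360° = 30.58°.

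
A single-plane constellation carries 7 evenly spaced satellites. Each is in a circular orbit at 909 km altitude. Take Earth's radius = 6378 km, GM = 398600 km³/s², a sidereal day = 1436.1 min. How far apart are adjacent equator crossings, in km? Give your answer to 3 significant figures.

411 km

Semi-major axis a = 6378 + 909 = 7287 km. Period T = 2π√(a³/μ) = 2π√(7287³/398600) = 6190.6 s = 103.18 min.
Single-satellite node shift = (6190.6/86166) × 360° = 25.86°.
With 7 satellites evenly phased, successive equator crossings are 25.86/7 = 3.695° apart.
That is 3.695 × 111.3 = 411 km at the equator.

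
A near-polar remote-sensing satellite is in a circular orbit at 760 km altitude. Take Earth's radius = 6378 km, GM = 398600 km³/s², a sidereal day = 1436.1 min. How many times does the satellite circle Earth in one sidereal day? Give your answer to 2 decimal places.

Semi-major axis a = 6378 + 760 = 7138 km. Period T = 2π√(a³/μ) = 2π√(7138³/398600) = 6001.7 s = 100.03 min.
Orbits per sidereal day = 86166 / 6001.7 = 14.357.

14.36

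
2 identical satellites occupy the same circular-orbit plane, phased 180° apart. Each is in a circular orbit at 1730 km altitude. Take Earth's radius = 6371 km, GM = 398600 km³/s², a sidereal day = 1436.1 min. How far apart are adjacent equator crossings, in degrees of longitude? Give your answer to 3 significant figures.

Semi-major axis a = 6371 + 1730 = 8101 km. Period T = 2π√(a³/μ) = 2π√(8101³/398600) = 7256.4 s = 120.94 min.
Single-satellite node shift = (7256.4/86166) × 360° = 30.32°.
With 2 satellites evenly phased, successive equator crossings are 30.32/2 = 15.158° apart.

15.2°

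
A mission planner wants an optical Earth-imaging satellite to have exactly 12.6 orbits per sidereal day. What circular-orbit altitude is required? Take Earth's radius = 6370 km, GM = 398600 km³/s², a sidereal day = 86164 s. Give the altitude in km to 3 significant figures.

Required period T = 86164 / 12.6 = 6838.4 s.
From T = 2π√(a³/μ): a = (μ T²/4π²)^(1/3) = (398600 × 6838.4² / 4π²)^(1/3) = 7787 km.
Altitude h = a − R = 7787 − 6370 = 1417 km.

1420 km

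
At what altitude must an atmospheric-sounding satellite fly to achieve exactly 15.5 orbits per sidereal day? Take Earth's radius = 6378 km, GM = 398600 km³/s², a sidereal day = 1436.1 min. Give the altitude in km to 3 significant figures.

Required period T = 86166 / 15.5 = 5559.1 s.
From T = 2π√(a³/μ): a = (μ T²/4π²)^(1/3) = (398600 × 5559.1² / 4π²)^(1/3) = 6783 km.
Altitude h = a − R = 6783 − 6378 = 405 km.

405 km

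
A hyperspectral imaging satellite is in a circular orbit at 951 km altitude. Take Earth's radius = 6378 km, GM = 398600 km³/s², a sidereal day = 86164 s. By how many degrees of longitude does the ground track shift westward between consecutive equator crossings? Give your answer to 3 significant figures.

26.1°

Semi-major axis a = 6378 + 951 = 7329 km. Period T = 2π√(a³/μ) = 2π√(7329³/398600) = 6244.2 s = 104.07 min.
During one orbit Earth rotates (6244.2 / 86164) × 360° = 26.09°.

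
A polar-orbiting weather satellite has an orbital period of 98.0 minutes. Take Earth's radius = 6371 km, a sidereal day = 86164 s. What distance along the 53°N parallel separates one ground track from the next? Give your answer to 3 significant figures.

T = 98.0 min = 5880.0 s.
Node shift per orbit = (5880.0/86164) × 360° = 24.57°.
Equatorial spacing = 24.57 × 111.2 km/° = 2732 km.
At 53° latitude, spacing = 2732 × cos(53°) = 1644 km.

1640 km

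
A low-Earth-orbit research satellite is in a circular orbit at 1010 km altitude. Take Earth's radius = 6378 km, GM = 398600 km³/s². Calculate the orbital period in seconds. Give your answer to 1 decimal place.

6319.8 seconds

Semi-major axis a = 6378 + 1010 = 7388 km. Period T = 2π√(a³/μ) = 2π√(7388³/398600) = 6319.8 s = 105.33 min.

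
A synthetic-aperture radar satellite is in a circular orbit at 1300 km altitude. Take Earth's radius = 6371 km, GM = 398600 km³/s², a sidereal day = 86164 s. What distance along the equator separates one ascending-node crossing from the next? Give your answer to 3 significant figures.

Semi-major axis a = 6371 + 1300 = 7671 km. Period T = 2π√(a³/μ) = 2π√(7671³/398600) = 6686.4 s = 111.44 min.
During one orbit Earth rotates (6686.4 / 86164) × 360° = 27.94°.
At the equator that is 27.94° × (2π·6371/360) km/° = 27.94 × 111.2 = 3106 km.

3110 km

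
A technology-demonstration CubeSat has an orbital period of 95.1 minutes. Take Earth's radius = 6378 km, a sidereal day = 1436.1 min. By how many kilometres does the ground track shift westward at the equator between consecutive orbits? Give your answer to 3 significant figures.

T = 95.1 min = 5706.0 s.
During one orbit Earth rotates (5706.0 / 86166) × 360° = 23.84°.
At the equator that is 23.84° × (2π·6378/360) km/° = 23.84 × 111.3 = 2654 km.

2650 km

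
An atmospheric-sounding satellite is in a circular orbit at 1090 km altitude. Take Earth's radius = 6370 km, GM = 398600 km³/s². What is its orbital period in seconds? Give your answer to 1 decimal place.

Semi-major axis a = 6370 + 1090 = 7460 km. Period T = 2π√(a³/μ) = 2π√(7460³/398600) = 6412.4 s = 106.87 min.

6412.4 seconds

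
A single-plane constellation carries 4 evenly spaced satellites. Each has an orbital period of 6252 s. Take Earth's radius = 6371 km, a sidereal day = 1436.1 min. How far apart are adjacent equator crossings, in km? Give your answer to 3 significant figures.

726 km

Single-satellite node shift = (6252.0/86166) × 360° = 26.12°.
With 4 satellites evenly phased, successive equator crossings are 26.12/4 = 6.530° apart.
That is 6.530 × 111.2 = 726 km at the equator.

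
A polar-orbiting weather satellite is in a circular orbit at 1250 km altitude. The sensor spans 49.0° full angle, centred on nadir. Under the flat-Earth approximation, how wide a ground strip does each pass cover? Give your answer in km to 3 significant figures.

1140 km

Half-angle = 49.0°/2 = 24.5°.
Swath width ≈ 2h·tan(θ/2) = 2 × 1250 × tan(24.5°) = 1139.3 km.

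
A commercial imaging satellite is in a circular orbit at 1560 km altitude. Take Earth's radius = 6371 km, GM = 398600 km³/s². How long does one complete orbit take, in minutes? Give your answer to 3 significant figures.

117 min

Semi-major axis a = 6371 + 1560 = 7931 km. Period T = 2π√(a³/μ) = 2π√(7931³/398600) = 7029.2 s = 117.15 min.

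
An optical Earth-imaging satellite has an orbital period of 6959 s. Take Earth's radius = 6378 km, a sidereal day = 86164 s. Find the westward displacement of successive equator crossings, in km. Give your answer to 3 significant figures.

3240 km

During one orbit Earth rotates (6959.0 / 86164) × 360° = 29.08°.
At the equator that is 29.08° × (2π·6378/360) km/° = 29.08 × 111.3 = 3237 km.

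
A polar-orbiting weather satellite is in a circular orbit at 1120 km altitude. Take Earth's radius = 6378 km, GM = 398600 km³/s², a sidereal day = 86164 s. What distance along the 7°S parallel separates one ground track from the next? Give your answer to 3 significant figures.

2980 km

Semi-major axis a = 6378 + 1120 = 7498 km. Period T = 2π√(a³/μ) = 2π√(7498³/398600) = 6461.4 s = 107.69 min.
Node shift per orbit = (6461.4/86164) × 360° = 27.00°.
Equatorial spacing = 27.00 × 111.3 km/° = 3005 km.
At 7° latitude, spacing = 3005 × cos(7°) = 2983 km.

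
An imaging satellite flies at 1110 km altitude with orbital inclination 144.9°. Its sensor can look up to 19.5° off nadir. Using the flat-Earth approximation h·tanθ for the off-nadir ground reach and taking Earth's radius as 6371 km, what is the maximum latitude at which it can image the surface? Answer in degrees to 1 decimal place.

Retrograde orbit: the ground track reaches ±(180° − i) = ±(180 − 144.9) = ±35.1°.
Sensor half-swath on the ground ≈ 1110·tan(19.5°) = 393 km = 3.53° of latitude.
Maximum observable latitude ≈ 35.1 + 3.53 = 38.6°.

38.6°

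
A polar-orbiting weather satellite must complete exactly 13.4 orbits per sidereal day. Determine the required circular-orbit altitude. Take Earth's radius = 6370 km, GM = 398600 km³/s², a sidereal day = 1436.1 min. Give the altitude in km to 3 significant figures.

Required period T = 86166 / 13.4 = 6430.3 s.
From T = 2π√(a³/μ): a = (μ T²/4π²)^(1/3) = (398600 × 6430.3² / 4π²)^(1/3) = 7474 km.
Altitude h = a − R = 7474 − 6370 = 1104 km.

1100 km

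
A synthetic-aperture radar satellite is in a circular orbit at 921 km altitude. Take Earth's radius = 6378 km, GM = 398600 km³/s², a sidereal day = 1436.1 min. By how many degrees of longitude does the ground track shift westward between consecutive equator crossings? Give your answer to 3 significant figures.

Semi-major axis a = 6378 + 921 = 7299 km. Period T = 2π√(a³/μ) = 2π√(7299³/398600) = 6205.9 s = 103.43 min.
During one orbit Earth rotates (6205.9 / 86166) × 360° = 25.93°.

25.9°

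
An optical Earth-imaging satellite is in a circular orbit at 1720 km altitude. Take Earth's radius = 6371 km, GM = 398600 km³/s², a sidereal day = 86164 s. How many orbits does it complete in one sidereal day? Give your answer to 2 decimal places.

Semi-major axis a = 6371 + 1720 = 8091 km. Period T = 2π√(a³/μ) = 2π√(8091³/398600) = 7242.9 s = 120.72 min.
Orbits per sidereal day = 86164 / 7242.9 = 11.896.

11.90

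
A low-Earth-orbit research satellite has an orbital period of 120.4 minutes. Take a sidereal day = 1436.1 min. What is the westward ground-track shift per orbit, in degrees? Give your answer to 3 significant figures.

30.2°

T = 120.4 min = 7224.0 s.
During one orbit Earth rotates (7224.0 / 86166) × 360° = 30.18°.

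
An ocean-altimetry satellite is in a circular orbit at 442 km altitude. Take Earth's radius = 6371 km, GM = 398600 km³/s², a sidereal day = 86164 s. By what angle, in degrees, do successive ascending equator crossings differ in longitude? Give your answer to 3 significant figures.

Semi-major axis a = 6371 + 442 = 6813 km. Period T = 2π√(a³/μ) = 2π√(6813³/398600) = 5596.5 s = 93.28 min.
During one orbit Earth rotates (5596.5 / 86164) × 360° = 23.38°.

23.4°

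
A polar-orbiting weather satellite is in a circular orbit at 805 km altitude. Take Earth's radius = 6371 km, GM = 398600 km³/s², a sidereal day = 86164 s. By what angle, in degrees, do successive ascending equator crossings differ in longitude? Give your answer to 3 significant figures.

Semi-major axis a = 6371 + 805 = 7176 km. Period T = 2π√(a³/μ) = 2π√(7176³/398600) = 6049.7 s = 100.83 min.
During one orbit Earth rotates (6049.7 / 86164) × 360° = 25.28°.

25.3°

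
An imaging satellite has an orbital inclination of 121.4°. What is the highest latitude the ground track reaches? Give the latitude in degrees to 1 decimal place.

58.6°

Retrograde orbit: the ground track reaches ±(180° − i) = ±(180 − 121.4) = ±58.6°.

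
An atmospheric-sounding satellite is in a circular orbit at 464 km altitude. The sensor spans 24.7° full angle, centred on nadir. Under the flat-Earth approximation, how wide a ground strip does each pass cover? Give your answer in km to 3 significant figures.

203 km

Half-angle = 24.7°/2 = 12.35°.
Swath width ≈ 2h·tan(θ/2) = 2 × 464 × tan(12.35°) = 203.2 km.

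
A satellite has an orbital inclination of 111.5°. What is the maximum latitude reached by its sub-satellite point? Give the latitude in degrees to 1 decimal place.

68.5°

Retrograde orbit: the ground track reaches ±(180° − i) = ±(180 − 111.5) = ±68.5°.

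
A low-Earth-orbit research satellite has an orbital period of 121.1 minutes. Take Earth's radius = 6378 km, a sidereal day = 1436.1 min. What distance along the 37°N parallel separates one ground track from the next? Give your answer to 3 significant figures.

T = 121.1 min = 7266.0 s.
Node shift per orbit = (7266.0/86166) × 360° = 30.36°.
Equatorial spacing = 30.36 × 111.3 km/° = 3379 km.
At 37° latitude, spacing = 3379 × cos(37°) = 2699 km.

2700 km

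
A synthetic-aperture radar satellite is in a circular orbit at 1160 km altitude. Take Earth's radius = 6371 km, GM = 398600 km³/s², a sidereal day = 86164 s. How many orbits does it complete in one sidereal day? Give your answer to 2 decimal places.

Semi-major axis a = 6371 + 1160 = 7531 km. Period T = 2π√(a³/μ) = 2π√(7531³/398600) = 6504.1 s = 108.40 min.
Orbits per sidereal day = 86164 / 6504.1 = 13.248.

13.25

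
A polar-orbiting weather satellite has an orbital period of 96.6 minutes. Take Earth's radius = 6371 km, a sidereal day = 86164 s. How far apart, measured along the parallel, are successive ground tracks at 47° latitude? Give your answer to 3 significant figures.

1840 km

T = 96.6 min = 5796.0 s.
Node shift per orbit = (5796.0/86164) × 360° = 24.22°.
Equatorial spacing = 24.22 × 111.2 km/° = 2693 km.
At 47° latitude, spacing = 2693 × cos(47°) = 1836 km.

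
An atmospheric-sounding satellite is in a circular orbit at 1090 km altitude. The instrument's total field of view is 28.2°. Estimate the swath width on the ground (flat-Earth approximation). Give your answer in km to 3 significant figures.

Half-angle = 28.2°/2 = 14.1°.
Swath width ≈ 2h·tan(θ/2) = 2 × 1090 × tan(14.1°) = 547.6 km.

548 km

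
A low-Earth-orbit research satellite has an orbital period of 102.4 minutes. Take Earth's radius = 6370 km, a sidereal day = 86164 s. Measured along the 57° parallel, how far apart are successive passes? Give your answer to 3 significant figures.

1550 km

T = 102.4 min = 6144.0 s.
Node shift per orbit = (6144.0/86164) × 360° = 25.67°.
Equatorial spacing = 25.67 × 111.2 km/° = 2854 km.
At 57° latitude, spacing = 2854 × cos(57°) = 1554 km.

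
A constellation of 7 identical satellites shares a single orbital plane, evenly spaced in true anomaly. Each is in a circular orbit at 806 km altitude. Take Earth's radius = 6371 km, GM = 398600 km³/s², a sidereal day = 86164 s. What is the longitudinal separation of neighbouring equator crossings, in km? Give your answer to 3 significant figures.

Semi-major axis a = 6371 + 806 = 7177 km. Period T = 2π√(a³/μ) = 2π√(7177³/398600) = 6051.0 s = 100.85 min.
Single-satellite node shift = (6051.0/86164) × 360° = 25.28°.
With 7 satellites evenly phased, successive equator crossings are 25.28/7 = 3.612° apart.
That is 3.612 × 111.2 = 402 km at the equator.

402 km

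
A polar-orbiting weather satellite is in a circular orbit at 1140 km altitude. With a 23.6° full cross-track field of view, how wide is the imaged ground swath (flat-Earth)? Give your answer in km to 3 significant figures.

476 km

Half-angle = 23.6°/2 = 11.8°.
Swath width ≈ 2h·tan(θ/2) = 2 × 1140 × tan(11.8°) = 476.3 km.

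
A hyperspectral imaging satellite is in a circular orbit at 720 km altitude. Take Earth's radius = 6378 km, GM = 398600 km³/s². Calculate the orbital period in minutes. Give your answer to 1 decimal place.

99.2 min

Semi-major axis a = 6378 + 720 = 7098 km. Period T = 2π√(a³/μ) = 2π√(7098³/398600) = 5951.3 s = 99.19 min.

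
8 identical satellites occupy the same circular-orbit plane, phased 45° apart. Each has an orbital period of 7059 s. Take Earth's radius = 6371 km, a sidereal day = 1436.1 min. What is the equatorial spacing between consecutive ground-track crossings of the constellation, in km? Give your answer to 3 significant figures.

410 km

Single-satellite node shift = (7059.0/86166) × 360° = 29.49°.
With 8 satellites evenly phased, successive equator crossings are 29.49/8 = 3.687° apart.
That is 3.687 × 111.2 = 410 km at the equator.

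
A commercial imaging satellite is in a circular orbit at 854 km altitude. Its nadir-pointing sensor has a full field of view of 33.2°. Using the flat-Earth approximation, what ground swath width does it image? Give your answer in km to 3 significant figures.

Half-angle = 33.2°/2 = 16.6°.
Swath width ≈ 2h·tan(θ/2) = 2 × 854 × tan(16.6°) = 509.2 km.

509 km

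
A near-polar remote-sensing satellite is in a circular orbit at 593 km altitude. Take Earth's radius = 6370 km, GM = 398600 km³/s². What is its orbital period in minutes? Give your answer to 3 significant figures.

Semi-major axis a = 6370 + 593 = 6963 km. Period T = 2π√(a³/μ) = 2π√(6963³/398600) = 5782.4 s = 96.37 min.

96.4 min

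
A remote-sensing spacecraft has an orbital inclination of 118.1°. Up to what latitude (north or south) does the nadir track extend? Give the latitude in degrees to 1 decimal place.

61.9°

Retrograde orbit: the ground track reaches ±(180° − i) = ±(180 − 118.1) = ±61.9°.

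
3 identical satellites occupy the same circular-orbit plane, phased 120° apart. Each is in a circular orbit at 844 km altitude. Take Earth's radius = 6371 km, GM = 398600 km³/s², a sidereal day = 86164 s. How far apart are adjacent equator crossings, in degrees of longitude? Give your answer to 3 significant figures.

8.49°

Semi-major axis a = 6371 + 844 = 7215 km. Period T = 2π√(a³/μ) = 2π√(7215³/398600) = 6099.1 s = 101.65 min.
Single-satellite node shift = (6099.1/86164) × 360° = 25.48°.
With 3 satellites evenly phased, successive equator crossings are 25.48/3 = 8.494° apart.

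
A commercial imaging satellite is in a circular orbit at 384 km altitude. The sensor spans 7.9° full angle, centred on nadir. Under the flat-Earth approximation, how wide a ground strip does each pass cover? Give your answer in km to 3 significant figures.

Half-angle = 7.9°/2 = 3.95°.
Swath width ≈ 2h·tan(θ/2) = 2 × 384 × tan(3.95°) = 53.0 km.

53.0 km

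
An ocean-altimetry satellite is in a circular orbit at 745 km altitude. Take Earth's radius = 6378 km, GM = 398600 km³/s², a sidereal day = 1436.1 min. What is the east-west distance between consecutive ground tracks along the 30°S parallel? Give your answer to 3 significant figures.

Semi-major axis a = 6378 + 745 = 7123 km. Period T = 2π√(a³/μ) = 2π√(7123³/398600) = 5982.8 s = 99.71 min.
Node shift per orbit = (5982.8/86166) × 360° = 25.00°.
Equatorial spacing = 25.00 × 111.3 km/° = 2782 km.
At 30° latitude, spacing = 2782 × cos(30°) = 2410 km.

2410 km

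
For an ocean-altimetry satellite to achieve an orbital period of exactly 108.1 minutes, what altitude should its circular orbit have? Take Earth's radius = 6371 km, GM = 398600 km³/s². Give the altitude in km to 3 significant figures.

T = 108.1 min = 6486.0 s.
From T = 2π√(a³/μ): a = (μ T²/4π²)^(1/3) = (398600 × 6486.0² / 4π²)^(1/3) = 7517 km.
Altitude h = a − R = 7517 − 6371 = 1146 km.

1150 km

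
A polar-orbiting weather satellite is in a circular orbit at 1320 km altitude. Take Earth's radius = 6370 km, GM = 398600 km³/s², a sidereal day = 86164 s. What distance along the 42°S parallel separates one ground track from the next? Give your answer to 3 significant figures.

2320 km

Semi-major axis a = 6370 + 1320 = 7690 km. Period T = 2π√(a³/μ) = 2π√(7690³/398600) = 6711.2 s = 111.85 min.
Node shift per orbit = (6711.2/86164) × 360° = 28.04°.
Equatorial spacing = 28.04 × 111.2 km/° = 3117 km.
At 42° latitude, spacing = 3117 × cos(42°) = 2317 km.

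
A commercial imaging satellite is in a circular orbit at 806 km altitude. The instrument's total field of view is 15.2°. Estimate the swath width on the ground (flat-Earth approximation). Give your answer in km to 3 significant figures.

Half-angle = 15.2°/2 = 7.6°.
Swath width ≈ 2h·tan(θ/2) = 2 × 806 × tan(7.6°) = 215.1 km.

215 km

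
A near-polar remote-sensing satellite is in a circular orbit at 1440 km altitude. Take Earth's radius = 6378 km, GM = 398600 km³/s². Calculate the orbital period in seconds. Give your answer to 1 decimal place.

6879.5 seconds

Semi-major axis a = 6378 + 1440 = 7818 km. Period T = 2π√(a³/μ) = 2π√(7818³/398600) = 6879.5 s = 114.66 min.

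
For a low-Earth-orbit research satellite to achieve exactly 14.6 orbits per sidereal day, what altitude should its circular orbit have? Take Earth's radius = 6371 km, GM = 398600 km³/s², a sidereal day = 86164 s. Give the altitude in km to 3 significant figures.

Required period T = 86164 / 14.6 = 5901.6 s.
From T = 2π√(a³/μ): a = (μ T²/4π²)^(1/3) = (398600 × 5901.6² / 4π²)^(1/3) = 7058 km.
Altitude h = a − R = 7058 − 6371 = 687 km.

687 km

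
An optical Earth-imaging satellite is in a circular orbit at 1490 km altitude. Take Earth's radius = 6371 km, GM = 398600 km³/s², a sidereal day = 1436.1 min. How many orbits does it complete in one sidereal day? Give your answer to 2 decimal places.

12.42

Semi-major axis a = 6371 + 1490 = 7861 km. Period T = 2π√(a³/μ) = 2π√(7861³/398600) = 6936.3 s = 115.61 min.
Orbits per sidereal day = 86166 / 6936.3 = 12.422.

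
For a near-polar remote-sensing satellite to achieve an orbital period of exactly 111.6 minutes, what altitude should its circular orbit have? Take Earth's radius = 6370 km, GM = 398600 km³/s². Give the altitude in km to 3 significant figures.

T = 111.6 min = 6696.0 s.
From T = 2π√(a³/μ): a = (μ T²/4π²)^(1/3) = (398600 × 6696.0² / 4π²)^(1/3) = 7678 km.
Altitude h = a − R = 7678 − 6370 = 1308 km.

1310 km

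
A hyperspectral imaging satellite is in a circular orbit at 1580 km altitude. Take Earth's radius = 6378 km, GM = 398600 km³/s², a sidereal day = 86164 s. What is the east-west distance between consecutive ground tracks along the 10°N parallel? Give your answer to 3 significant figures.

3240 km

Semi-major axis a = 6378 + 1580 = 7958 km. Period T = 2π√(a³/μ) = 2π√(7958³/398600) = 7065.1 s = 117.75 min.
Node shift per orbit = (7065.1/86164) × 360° = 29.52°.
Equatorial spacing = 29.52 × 111.3 km/° = 3286 km.
At 10° latitude, spacing = 3286 × cos(10°) = 3236 km.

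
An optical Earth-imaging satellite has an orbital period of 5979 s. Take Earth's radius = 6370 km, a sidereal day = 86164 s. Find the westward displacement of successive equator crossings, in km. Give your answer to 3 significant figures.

2780 km

During one orbit Earth rotates (5979.0 / 86164) × 360° = 24.98°.
At the equator that is 24.98° × (2π·6370/360) km/° = 24.98 × 111.2 = 2777 km.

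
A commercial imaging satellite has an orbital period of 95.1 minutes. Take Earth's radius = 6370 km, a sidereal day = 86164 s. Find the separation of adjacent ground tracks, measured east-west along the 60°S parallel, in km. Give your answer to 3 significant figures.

T = 95.1 min = 5706.0 s.
Node shift per orbit = (5706.0/86164) × 360° = 23.84°.
Equatorial spacing = 23.84 × 111.2 km/° = 2650 km.
At 60° latitude, spacing = 2650 × cos(60°) = 1325 km.

1330 km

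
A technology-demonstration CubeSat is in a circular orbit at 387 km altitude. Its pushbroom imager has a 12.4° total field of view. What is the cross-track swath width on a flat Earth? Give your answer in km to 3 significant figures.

84.1 km

Half-angle = 12.4°/2 = 6.2°.
Swath width ≈ 2h·tan(θ/2) = 2 × 387 × tan(6.2°) = 84.1 km.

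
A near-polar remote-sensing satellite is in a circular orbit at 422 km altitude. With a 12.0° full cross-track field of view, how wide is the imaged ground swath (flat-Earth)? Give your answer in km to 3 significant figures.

Half-angle = 12.0°/2 = 6°.
Swath width ≈ 2h·tan(θ/2) = 2 × 422 × tan(6°) = 88.7 km.

88.7 km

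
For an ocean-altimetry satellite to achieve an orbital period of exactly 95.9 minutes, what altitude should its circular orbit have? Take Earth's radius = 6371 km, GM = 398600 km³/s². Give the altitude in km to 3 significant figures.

T = 95.9 min = 5754.0 s.
From T = 2π√(a³/μ): a = (μ T²/4π²)^(1/3) = (398600 × 5754.0² / 4π²)^(1/3) = 6940 km.
Altitude h = a − R = 6940 − 6371 = 569 km.

569 km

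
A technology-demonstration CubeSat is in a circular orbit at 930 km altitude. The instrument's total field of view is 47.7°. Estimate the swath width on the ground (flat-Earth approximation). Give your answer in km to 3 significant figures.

822 km

Half-angle = 47.7°/2 = 23.85°.
Swath width ≈ 2h·tan(θ/2) = 2 × 930 × tan(23.85°) = 822.3 km.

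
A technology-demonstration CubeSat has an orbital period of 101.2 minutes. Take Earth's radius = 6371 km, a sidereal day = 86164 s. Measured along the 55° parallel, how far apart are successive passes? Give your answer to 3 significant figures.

1620 km

T = 101.2 min = 6072.0 s.
Node shift per orbit = (6072.0/86164) × 360° = 25.37°.
Equatorial spacing = 25.37 × 111.2 km/° = 2821 km.
At 55° latitude, spacing = 2821 × cos(55°) = 1618 km.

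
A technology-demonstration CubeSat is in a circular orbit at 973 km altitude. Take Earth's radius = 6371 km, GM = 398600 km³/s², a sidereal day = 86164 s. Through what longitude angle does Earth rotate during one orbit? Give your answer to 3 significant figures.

26.2°

Semi-major axis a = 6371 + 973 = 7344 km. Period T = 2π√(a³/μ) = 2π√(7344³/398600) = 6263.4 s = 104.39 min.
During one orbit Earth rotates (6263.4 / 86164) × 360° = 26.17°.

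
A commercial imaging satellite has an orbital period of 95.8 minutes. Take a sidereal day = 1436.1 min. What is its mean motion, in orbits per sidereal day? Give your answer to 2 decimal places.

T = 95.8 min = 5748.0 s.
Orbits per sidereal day = 86166 / 5748.0 = 14.991.

14.99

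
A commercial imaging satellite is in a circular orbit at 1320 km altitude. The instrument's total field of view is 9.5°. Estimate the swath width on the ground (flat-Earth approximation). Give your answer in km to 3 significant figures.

219 km

Half-angle = 9.5°/2 = 4.75°.
Swath width ≈ 2h·tan(θ/2) = 2 × 1320 × tan(4.75°) = 219.4 km.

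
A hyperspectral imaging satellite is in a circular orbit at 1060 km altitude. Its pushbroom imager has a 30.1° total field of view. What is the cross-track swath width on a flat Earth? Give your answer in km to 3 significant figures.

570 km

Half-angle = 30.1°/2 = 15.05°.
Swath width ≈ 2h·tan(θ/2) = 2 × 1060 × tan(15.05°) = 570.0 km.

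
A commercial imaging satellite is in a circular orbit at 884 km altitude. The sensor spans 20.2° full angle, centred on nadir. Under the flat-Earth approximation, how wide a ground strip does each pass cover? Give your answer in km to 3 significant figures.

315 km

Half-angle = 20.2°/2 = 10.1°.
Swath width ≈ 2h·tan(θ/2) = 2 × 884 × tan(10.1°) = 314.9 km.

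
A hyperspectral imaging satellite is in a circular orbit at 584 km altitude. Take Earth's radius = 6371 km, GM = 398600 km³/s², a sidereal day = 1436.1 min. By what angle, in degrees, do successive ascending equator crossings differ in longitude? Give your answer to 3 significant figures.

Semi-major axis a = 6371 + 584 = 6955 km. Period T = 2π√(a³/μ) = 2π√(6955³/398600) = 5772.4 s = 96.21 min.
During one orbit Earth rotates (5772.4 / 86166) × 360° = 24.12°.

24.1°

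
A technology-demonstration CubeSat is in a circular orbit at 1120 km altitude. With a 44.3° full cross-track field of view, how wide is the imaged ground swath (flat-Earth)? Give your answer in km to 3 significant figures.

Half-angle = 44.3°/2 = 22.15°.
Swath width ≈ 2h·tan(θ/2) = 2 × 1120 × tan(22.15°) = 911.8 km.

912 km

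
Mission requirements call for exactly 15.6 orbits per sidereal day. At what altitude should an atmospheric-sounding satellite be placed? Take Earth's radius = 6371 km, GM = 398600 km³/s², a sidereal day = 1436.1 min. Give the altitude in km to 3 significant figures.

Required period T = 86166 / 15.6 = 5523.5 s.
From T = 2π√(a³/μ): a = (μ T²/4π²)^(1/3) = (398600 × 5523.5² / 4π²)^(1/3) = 6754 km.
Altitude h = a − R = 6754 − 6371 = 383 km.

383 km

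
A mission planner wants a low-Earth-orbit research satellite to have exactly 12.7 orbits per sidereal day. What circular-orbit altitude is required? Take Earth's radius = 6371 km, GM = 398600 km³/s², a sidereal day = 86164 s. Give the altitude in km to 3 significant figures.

1370 km

Required period T = 86164 / 12.7 = 6784.6 s.
From T = 2π√(a³/μ): a = (μ T²/4π²)^(1/3) = (398600 × 6784.6² / 4π²)^(1/3) = 7746 km.
Altitude h = a − R = 7746 − 6371 = 1375 km.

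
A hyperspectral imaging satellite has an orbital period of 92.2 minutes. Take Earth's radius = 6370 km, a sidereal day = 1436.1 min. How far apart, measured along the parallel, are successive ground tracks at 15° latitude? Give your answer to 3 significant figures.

T = 92.2 min = 5532.0 s.
Node shift per orbit = (5532.0/86166) × 360° = 23.11°.
Equatorial spacing = 23.11 × 111.2 km/° = 2570 km.
At 15° latitude, spacing = 2570 × cos(15°) = 2482 km.

2480 km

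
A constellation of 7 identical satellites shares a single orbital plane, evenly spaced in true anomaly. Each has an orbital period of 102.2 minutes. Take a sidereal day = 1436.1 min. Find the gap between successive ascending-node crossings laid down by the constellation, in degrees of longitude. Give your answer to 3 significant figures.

T = 102.2 min = 6132.0 s.
Single-satellite node shift = (6132.0/86166) × 360° = 25.62°.
With 7 satellites evenly phased, successive equator crossings are 25.62/7 = 3.660° apart.

3.66°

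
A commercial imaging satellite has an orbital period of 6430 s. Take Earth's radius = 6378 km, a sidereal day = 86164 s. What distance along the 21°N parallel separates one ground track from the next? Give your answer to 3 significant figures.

Node shift per orbit = (6430.0/86164) × 360° = 26.87°.
Equatorial spacing = 26.87 × 111.3 km/° = 2991 km.
At 21° latitude, spacing = 2991 × cos(21°) = 2792 km.

2790 km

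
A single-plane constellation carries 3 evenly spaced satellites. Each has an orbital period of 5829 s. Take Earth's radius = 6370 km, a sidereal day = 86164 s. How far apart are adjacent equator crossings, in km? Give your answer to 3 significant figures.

Single-satellite node shift = (5829.0/86164) × 360° = 24.35°.
With 3 satellites evenly phased, successive equator crossings are 24.35/3 = 8.118° apart.
That is 8.118 × 111.2 = 903 km at the equator.

903 km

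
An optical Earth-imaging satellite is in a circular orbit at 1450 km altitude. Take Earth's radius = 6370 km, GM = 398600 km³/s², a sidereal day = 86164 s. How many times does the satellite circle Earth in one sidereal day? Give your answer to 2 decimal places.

12.52

Semi-major axis a = 6370 + 1450 = 7820 km. Period T = 2π√(a³/μ) = 2π√(7820³/398600) = 6882.1 s = 114.70 min.
Orbits per sidereal day = 86164 / 6882.1 = 12.520.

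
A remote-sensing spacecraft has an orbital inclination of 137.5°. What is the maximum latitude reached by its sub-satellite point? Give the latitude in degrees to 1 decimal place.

Retrograde orbit: the ground track reaches ±(180° − i) = ±(180 − 137.5) = ±42.5°.

42.5°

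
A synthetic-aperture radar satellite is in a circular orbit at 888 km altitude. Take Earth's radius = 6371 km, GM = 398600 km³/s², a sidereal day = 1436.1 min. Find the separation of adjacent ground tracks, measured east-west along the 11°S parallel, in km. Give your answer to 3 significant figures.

2810 km

Semi-major axis a = 6371 + 888 = 7259 km. Period T = 2π√(a³/μ) = 2π√(7259³/398600) = 6155.0 s = 102.58 min.
Node shift per orbit = (6155.0/86166) × 360° = 25.72°.
Equatorial spacing = 25.72 × 111.2 km/° = 2859 km.
At 11° latitude, spacing = 2859 × cos(11°) = 2807 km.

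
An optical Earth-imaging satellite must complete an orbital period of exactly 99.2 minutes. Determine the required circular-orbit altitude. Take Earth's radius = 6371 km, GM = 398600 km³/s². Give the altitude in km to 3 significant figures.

728 km

T = 99.2 min = 5952.0 s.
From T = 2π√(a³/μ): a = (μ T²/4π²)^(1/3) = (398600 × 5952.0² / 4π²)^(1/3) = 7099 km.
Altitude h = a − R = 7099 − 6371 = 728 km.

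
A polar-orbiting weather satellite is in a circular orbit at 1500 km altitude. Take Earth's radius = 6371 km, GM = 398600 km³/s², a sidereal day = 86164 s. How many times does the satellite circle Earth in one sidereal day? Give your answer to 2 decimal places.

12.40

Semi-major axis a = 6371 + 1500 = 7871 km. Period T = 2π√(a³/μ) = 2π√(7871³/398600) = 6949.5 s = 115.83 min.
Orbits per sidereal day = 86164 / 6949.5 = 12.399.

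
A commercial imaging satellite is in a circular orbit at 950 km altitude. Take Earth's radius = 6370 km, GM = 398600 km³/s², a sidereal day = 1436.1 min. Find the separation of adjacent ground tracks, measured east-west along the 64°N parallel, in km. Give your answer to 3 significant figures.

Semi-major axis a = 6370 + 950 = 7320 km. Period T = 2π√(a³/μ) = 2π√(7320³/398600) = 6232.7 s = 103.88 min.
Node shift per orbit = (6232.7/86166) × 360° = 26.04°.
Equatorial spacing = 26.04 × 111.2 km/° = 2895 km.
At 64° latitude, spacing = 2895 × cos(64°) = 1269 km.

1270 km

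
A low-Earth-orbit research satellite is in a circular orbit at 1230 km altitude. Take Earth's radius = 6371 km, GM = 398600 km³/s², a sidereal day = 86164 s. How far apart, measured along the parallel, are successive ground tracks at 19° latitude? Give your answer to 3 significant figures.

2900 km

Semi-major axis a = 6371 + 1230 = 7601 km. Period T = 2π√(a³/μ) = 2π√(7601³/398600) = 6595.0 s = 109.92 min.
Node shift per orbit = (6595.0/86164) × 360° = 27.55°.
Equatorial spacing = 27.55 × 111.2 km/° = 3064 km.
At 19° latitude, spacing = 3064 × cos(19°) = 2897 km.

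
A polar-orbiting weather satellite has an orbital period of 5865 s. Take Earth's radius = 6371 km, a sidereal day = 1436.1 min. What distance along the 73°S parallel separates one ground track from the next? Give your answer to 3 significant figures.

Node shift per orbit = (5865.0/86166) × 360° = 24.50°.
Equatorial spacing = 24.50 × 111.2 km/° = 2725 km.
At 73° latitude, spacing = 2725 × cos(73°) = 797 km.

797 km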